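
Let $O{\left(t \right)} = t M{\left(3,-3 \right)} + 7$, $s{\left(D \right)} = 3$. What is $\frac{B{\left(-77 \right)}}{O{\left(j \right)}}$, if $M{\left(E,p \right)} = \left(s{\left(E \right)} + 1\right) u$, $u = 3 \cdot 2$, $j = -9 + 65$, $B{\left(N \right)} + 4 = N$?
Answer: $- \frac{81}{1351} \approx -0.059956$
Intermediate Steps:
$B{\left(N \right)} = -4 + N$
$j = 56$
$u = 6$
$M{\left(E,p \right)} = 24$ ($M{\left(E,p \right)} = \left(3 + 1\right) 6 = 4 \cdot 6 = 24$)
$O{\left(t \right)} = 7 + 24 t$ ($O{\left(t \right)} = t 24 + 7 = 24 t + 7 = 7 + 24 t$)
$\frac{B{\left(-77 \right)}}{O{\left(j \right)}} = \frac{-4 - 77}{7 + 24 \cdot 56} = - \frac{81}{7 + 1344} = - \frac{81}{1351}$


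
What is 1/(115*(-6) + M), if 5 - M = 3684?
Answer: -1/4369 ≈ -0.00022889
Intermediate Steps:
M = -3679 (M = 5 - 1*3684 = 5 - 3684 = -3679)
1/(115*(-6) + M) = 1/(115*(-6) - 3679) = 1/(-690 - 3679) = 1/(-4369) = -1/4369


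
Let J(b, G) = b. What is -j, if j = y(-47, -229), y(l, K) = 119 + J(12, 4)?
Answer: -131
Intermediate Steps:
y(l, K) = 131 (y(l, K) = 119 + 12 = 131)
j = 131
-j = -1*131 = -131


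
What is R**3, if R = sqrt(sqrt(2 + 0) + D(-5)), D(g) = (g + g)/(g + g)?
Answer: (1 + sqrt(2))**(3/2) ≈ 3.7511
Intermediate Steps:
D(g) = 1 (D(g) = (2*g)/((2*g)) = (2*g)*(1/(2*g)) = 1)
R = sqrt(1 + sqrt(2)) (R = sqrt(sqrt(2 + 0) + 1) = sqrt(sqrt(2) + 1) = sqrt(1 + sqrt(2)) ≈ 1.5538)
R**3 = (sqrt(1 + sqrt(2)))**3 = (1 + sqrt(2))**(3/2)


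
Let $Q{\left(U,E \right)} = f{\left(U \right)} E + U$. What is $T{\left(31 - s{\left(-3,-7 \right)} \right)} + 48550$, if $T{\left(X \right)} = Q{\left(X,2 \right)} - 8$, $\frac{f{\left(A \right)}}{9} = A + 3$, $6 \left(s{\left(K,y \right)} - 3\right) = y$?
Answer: $\frac{294901}{6} \approx 49150.0$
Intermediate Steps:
$s{\left(K,y \right)} = 3 + \frac{y}{6}$
$f{\left(A \right)} = 27 + 9 A$ ($f{\left(A \right)} = 9 \left(A + 3\right) = 9 \left(3 + A\right) = 27 + 9 A$)
$Q{\left(U,E \right)} = U + E \left(27 + 9 U\right)$ ($Q{\left(U,E \right)} = \left(27 + 9 U\right) E + U = E \left(27 + 9 U\right) + U = U + E \left(27 + 9 U\right)$)
$T{\left(X \right)} = 46 + 19 X$ ($T{\left(X \right)} = \left(X + 9 \cdot 2 \left(3 + X\right)\right) - 8 = \left(X + \left(54 + 18 X\right)\right) - 8 = \left(54 + 19 X\right) - 8 = 46 + 19 X$)
$T{\left(31 - s{\left(-3,-7 \right)} \right)} + 48550 = \left(46 + 19 \left(31 - \left(3 + \frac{1}{6} \left(-7\right)\right)\right)\right) + 48550 = \left(46 + 19 \left(31 - \left(3 - \frac{7}{6}\right)\right)\right) + 48550 = \left(46 + 19 \left(31 - \frac{11}{6}\right)\right) + 48550 = \left(46 + 19 \cdot \frac{175}{6}\right) + 48550 = \left(46 + \frac{3325}{6}\right) + 48550 = \frac{3601}{6} + 48550 = \frac{294901}{6}$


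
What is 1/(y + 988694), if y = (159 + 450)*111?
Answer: 1/1056293 ≈ 9.4671e-7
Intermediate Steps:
y = 67599 (y = 609*111 = 67599)
1/(y + 988694) = 1/(67599 + 988694) = 1/1056293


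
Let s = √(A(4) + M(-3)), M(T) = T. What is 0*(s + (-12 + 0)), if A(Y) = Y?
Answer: 0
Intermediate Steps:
s = 1 (s = √(4 - 3) = √1 = 1)
0*(s + (-12 + 0)) = 0*(1 + (-12 + 0)) = 0*(1 - 12) = 0*(-11) = 0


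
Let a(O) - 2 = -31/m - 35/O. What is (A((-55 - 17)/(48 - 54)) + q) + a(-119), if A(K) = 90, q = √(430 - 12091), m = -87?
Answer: 137030/1479 + 13*I*√69 ≈ 92.65 + 107.99*I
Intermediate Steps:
q = 13*I*√69 (q = √(-11661) = 13*I*√69 ≈ 107.99*I)
a(O) = 205/87 - 35/O (a(O) = 2 + (-31/(-87) - 35/O) = 2 + (-31*(-1/87) - 35/O) = 2 + (31/87 - 35/O) = 205/87 - 35/O)
(A((-55 - 17)/(48 - 54)) + q) + a(-119) = (90 + 13*I*√69) + (205/87 - 35/(-119)) = (90 + 13*I*√69) + (205/87 - 35*(-1/119)) = (90 + 13*I*√69) + (205/87 + 5/17) = (90 + 13*I*√69) + 3920/1479 = 137030/1479 + 13*I*√69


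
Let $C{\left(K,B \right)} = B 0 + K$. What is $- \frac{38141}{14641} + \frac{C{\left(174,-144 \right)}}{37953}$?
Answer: $- \frac{481672613}{185223291} \approx -2.6005$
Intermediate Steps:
$C{\left(K,B \right)} = K$ ($C{\left(K,B \right)} = 0 + K = K$)
$- \frac{38141}{14641} + \frac{C{\left(174,-144 \right)}}{37953} = - \frac{38141}{14641} + \frac{174}{37953} = \left(-38141\right) \frac{1}{14641} + 174 \cdot \frac{1}{37953} = - \frac{38141}{14641} + \frac{58}{12651} = - \frac{481672613}{185223291}$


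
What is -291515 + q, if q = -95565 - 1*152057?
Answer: -539137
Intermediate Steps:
q = -247622 (q = -95565 - 152057 = -247622)
-291515 + q = -291515 - 247622 = -539137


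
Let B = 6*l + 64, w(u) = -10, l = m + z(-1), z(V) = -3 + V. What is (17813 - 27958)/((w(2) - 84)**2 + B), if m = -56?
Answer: -2029/1708 ≈ -1.1879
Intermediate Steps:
l = -60 (l = -56 + (-3 - 1) = -56 - 4 = -60)
B = -296 (B = 6*(-60) + 64 = -360 + 64 = -296)
(17813 - 27958)/((w(2) - 84)**2 + B) = (17813 - 27958)/((-10 - 84)**2 - 296) = -10145/((-94)**2 - 296) = -10145/(8836 - 296) = -10145/8540 = -10145*1/8540 = -2029/1708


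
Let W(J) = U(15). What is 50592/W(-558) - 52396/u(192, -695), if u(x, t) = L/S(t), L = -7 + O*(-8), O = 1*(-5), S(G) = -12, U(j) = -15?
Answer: 862416/55 ≈ 15680.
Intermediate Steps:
O = -5
L = 33 (L = -7 - 5*(-8) = -7 + 40 = 33)
W(J) = -15
u(x, t) = -11/4 (u(x, t) = 33/(-12) = 33*(-1/12) = -11/4)
50592/W(-558) - 52396/u(192, -695) = 50592/(-15) - 52396/(-11/4) = 50592*(-1/15) - 52396*(-4/11) = -16864/5 + 209584/11 = 862416/55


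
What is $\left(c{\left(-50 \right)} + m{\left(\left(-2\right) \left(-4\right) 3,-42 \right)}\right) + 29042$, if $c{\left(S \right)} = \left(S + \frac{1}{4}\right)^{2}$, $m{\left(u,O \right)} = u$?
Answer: $\frac{504657}{16} \approx 31541.0$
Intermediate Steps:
$c{\left(S \right)} = \left(\frac{1}{4} + S\right)^{2}$ ($c{\left(S \right)} = \left(S + \frac{1}{4}\right)^{2} = \left(\frac{1}{4} + S\right)^{2}$)
$\left(c{\left(-50 \right)} + m{\left(\left(-2\right) \left(-4\right) 3,-42 \right)}\right) + 29042 = \left(\frac{\left(1 + 4 \left(-50\right)\right)^{2}}{16} + \left(-2\right) \left(-4\right) 3\right) + 29042 = \left(\frac{\left(1 - 200\right)^{2}}{16} + 8 \cdot 3\right) + 29042 = \left(\frac{\left(-199\right)^{2}}{16} + 24\right) + 29042 = \left(\frac{1}{16} \cdot 39601 + 24\right) + 29042 = \left(\frac{39601}{16} + 24\right) + 29042 = \frac{39985}{16} + 29042 = \frac{504657}{16}$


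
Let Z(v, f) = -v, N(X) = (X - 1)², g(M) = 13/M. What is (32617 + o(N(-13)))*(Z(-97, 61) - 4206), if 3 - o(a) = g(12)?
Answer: -1608373543/12 ≈ -1.3403e+8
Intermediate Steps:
N(X) = (-1 + X)²
o(a) = 23/12 (o(a) = 3 - 13/12 = 23/12)
(32617 + o(N(-13)))*(Z(-97, 61) - 4206) = (32617 + 23/12)*(-1*(-97) - 4206) = 391427*(97 - 4206)/12 = (391427/12)*(-4109) = -1608373543/12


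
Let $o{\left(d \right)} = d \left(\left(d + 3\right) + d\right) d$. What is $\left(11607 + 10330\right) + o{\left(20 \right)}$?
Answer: $39137$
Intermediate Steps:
$o{\left(d \right)} = d^{2} \left(3 + 2 d\right)$ ($o{\left(d \right)} = d \left(\left(3 + d\right) + d\right) d = d \left(3 + 2 d\right) d = d^{2} \left(3 + 2 d\right)$)
$\left(11607 + 10330\right) + o{\left(20 \right)} = \left(11607 + 10330\right) + 20^{2} \left(3 + 2 \cdot 20\right) = 21937 + 400 \left(3 + 40\right) = 21937 + 400 \cdot 43 = 21937 + 17200 = 39137$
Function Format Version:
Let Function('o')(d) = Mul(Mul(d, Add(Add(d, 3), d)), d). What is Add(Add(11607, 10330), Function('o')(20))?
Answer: 39137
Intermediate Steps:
Function('o')(d) = Mul(Pow(d, 2), Add(3, Mul(2, d))) (Function('o')(d) = Mul(Mul(d, Add(Add(3, d), d)), d) = Mul(Mul(d, Add(3, Mul(2, d))), d) = Mul(Pow(d, 2), Add(3, Mul(2, d))))
Add(Add(11607, 10330), Function('o')(20)) = Add(Add(11607, 10330), Mul(Pow(20, 2), Add(3, Mul(2, 20)))) = Add(21937, Mul(400, Add(3, 40))) = Add(21937, Mul(400, 43)) = Add(21937, 17200) = 39137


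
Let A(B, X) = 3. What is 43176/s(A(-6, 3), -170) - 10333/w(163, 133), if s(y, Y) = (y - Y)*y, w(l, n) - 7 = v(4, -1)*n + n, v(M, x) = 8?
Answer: 15540359/208292 ≈ 74.609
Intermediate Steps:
w(l, n) = 7 + 9*n (w(l, n) = 7 + (8*n + n) = 7 + 9*n)
s(y, Y) = y*(y - Y)
43176/s(A(-6, 3), -170) - 10333/w(163, 133) = 43176/((3*(3 - 1*(-170)))) - 10333/(7 + 9*133) = 43176/((3*(3 + 170))) - 10333/(7 + 1197) = 43176/((3*173)) - 10333/1204 = 43176/519 - 10333*1/1204 = 43176*(1/519) - 10333/1204 = 14392/173 - 10333/1204 = 15540359/208292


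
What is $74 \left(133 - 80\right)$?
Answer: $3922$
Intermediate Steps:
$74 \left(133 - 80\right) = 74 \cdot 53 = 3922$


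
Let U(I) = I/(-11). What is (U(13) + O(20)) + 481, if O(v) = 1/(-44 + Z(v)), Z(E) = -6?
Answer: 263889/550 ≈ 479.80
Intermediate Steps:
U(I) = -I/11 (U(I) = I*(-1/11) = -I/11)
O(v) = -1/50 (O(v) = 1/(-44 - 6) = 1/(-50) = -1/50)
(U(13) + O(20)) + 481 = (-1/11*13 - 1/50) + 481 = (-13/11 - 1/50) + 481 = -661/550 + 481 = 263889/550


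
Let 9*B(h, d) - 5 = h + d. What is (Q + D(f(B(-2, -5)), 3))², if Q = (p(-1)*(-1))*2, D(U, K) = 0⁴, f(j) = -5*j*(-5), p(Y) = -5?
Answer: 100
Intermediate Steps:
B(h, d) = 5/9 + d/9 + h/9 (B(h, d) = 5/9 + (h + d)/9 = 5/9 + (d + h)/9 = 5/9 + (d/9 + h/9) = 5/9 + d/9 + h/9)
f(j) = 25*j
D(U, K) = 0
Q = 10 (Q = -5*(-1)*2 = 5*2 = 10)
(Q + D(f(B(-2, -5)), 3))² = (10 + 0)² = 10² = 100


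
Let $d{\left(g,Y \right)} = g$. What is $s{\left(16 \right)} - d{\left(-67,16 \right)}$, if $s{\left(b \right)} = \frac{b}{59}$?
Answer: $\frac{3969}{59} \approx 67.271$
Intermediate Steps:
$s{\left(b \right)} = \frac{b}{59}$ ($s{\left(b \right)} = b \frac{1}{59} = \frac{b}{59}$)
$s{\left(16 \right)} - d{\left(-67,16 \right)} = \frac{1}{59} \cdot 16 - -67 = \frac{16}{59} + 67 = \frac{3969}{59}$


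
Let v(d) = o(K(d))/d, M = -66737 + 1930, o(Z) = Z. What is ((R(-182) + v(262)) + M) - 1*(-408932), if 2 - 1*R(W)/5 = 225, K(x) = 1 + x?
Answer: 89868883/262 ≈ 3.4301e+5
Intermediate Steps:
R(W) = -1115 (R(W) = 10 - 5*225 = 10 - 1125 = -1115)
M = -64807
v(d) = (1 + d)/d
((R(-182) + v(262)) + M) - 1*(-408932) = ((-1115 + (1 + 262)/262) - 64807) - 1*(-408932) = ((-1115 + (1/262)*263) - 64807) + 408932 = ((-1115 + 263/262) - 64807) + 408932 = (-291867/262 - 64807) + 408932 = -17271301/262 + 408932 = 89868883/262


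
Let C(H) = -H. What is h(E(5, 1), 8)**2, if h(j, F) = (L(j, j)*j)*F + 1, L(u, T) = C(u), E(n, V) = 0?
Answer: 1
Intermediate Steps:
L(u, T) = -u
h(j, F) = 1 - F*j**2 (h(j, F) = ((-j)*j)*F + 1 = (-j**2)*F + 1 = -F*j**2 + 1 = 1 - F*j**2)
h(E(5, 1), 8)**2 = (1 - 1*8*0**2)**2 = (1 - 1*8*0)**2 = (1 + 0)**2 = 1**2 = 1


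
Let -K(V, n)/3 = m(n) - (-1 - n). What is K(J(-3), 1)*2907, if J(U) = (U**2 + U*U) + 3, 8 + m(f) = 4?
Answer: 17442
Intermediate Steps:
m(f) = -4 (m(f) = -8 + 4 = -4)
J(U) = 3 + 2*U**2 (J(U) = (U**2 + U**2) + 3 = 2*U**2 + 3 = 3 + 2*U**2)
K(V, n) = 9 - 3*n (K(V, n) = -3*(-4 - (-1 - n)) = -3*(-4 + (1 + n)) = -3*(-3 + n) = 9 - 3*n)
K(J(-3), 1)*2907 = (9 - 3*1)*2907 = (9 - 3)*2907 = 6*2907 = 17442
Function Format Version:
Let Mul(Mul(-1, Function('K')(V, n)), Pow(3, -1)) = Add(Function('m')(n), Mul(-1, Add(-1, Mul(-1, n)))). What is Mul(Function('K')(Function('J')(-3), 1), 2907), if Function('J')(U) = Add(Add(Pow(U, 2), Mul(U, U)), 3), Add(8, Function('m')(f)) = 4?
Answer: 17442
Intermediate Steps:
Function('m')(f) = -4 (Function('m')(f) = Add(-8, 4) = -4)
Function('J')(U) = Add(3, Mul(2, Pow(U, 2))) (Function('J')(U) = Add(Add(Pow(U, 2), Pow(U, 2)), 3) = Add(Mul(2, Pow(U, 2)), 3) = Add(3, Mul(2, Pow(U, 2))))
Function('K')(V, n) = Add(9, Mul(-3, n)) (Function('K')(V, n) = Mul(-3, Add(-4, Mul(-1, Add(-1, Mul(-1, n))))) = Mul(-3, Add(-4, Add(1, n))) = Mul(-3, Add(-3, n)) = Add(9, Mul(-3, n)))
Mul(Function('K')(Function('J')(-3), 1), 2907) = Mul(Add(9, Mul(-3, 1)), 2907) = Mul(Add(9, -3), 2907) = Mul(6, 2907) = 17442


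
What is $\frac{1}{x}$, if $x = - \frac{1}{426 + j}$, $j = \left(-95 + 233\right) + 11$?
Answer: $-575$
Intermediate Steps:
$j = 149$ ($j = 138 + 11 = 149$)
$x = - \frac{1}{575}$ ($x = - \frac{1}{426 + 149} = - \frac{1}{575} \approx -0.0017391$)
$\frac{1}{x} = \frac{1}{- \frac{1}{575}} = -575$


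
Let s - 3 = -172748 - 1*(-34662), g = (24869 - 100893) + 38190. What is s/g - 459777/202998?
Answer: 886280818/640018861 ≈ 1.3848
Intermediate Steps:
g = -37834 (g = -76024 + 38190 = -37834)
s = -138083 (s = 3 + (-172748 - 1*(-34662)) = 3 + (-172748 + 34662) = 3 - 138086 = -138083)
s/g - 459777/202998 = -138083/(-37834) - 459777/202998 = -138083*(-1/37834) - 459777*1/202998 = 138083/37834 - 153259/67666 = 886280818/640018861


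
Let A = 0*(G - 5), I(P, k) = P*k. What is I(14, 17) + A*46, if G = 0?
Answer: 238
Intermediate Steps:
A = 0 (A = 0*(0 - 5) = 0*(-5) = 0)
I(14, 17) + A*46 = 14*17 + 0*46 = 238 + 0 = 238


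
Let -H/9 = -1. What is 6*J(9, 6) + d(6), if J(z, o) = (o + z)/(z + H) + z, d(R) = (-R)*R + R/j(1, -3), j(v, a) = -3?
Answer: 21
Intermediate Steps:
H = 9 (H = -9*(-1) = 9)
d(R) = -R² - R/3 (d(R) = (-R)*R + R/(-3) = -R² + R*(-⅓) = -R² - R/3)
J(z, o) = z + (o + z)/(9 + z) (J(z, o) = (o + z)/(z + 9) + z = (o + z)/(9 + z) + z = z + (o + z)/(9 + z))
6*J(9, 6) + d(6) = 6*((6 + 9² + 10*9)/(9 + 9)) - 1*6*(⅓ + 6) = 6*((6 + 81 + 90)/18) - 1*6*19/3 = 6*((1/18)*177) - 38 = 6*(59/6) - 38 = 59 - 38 = 21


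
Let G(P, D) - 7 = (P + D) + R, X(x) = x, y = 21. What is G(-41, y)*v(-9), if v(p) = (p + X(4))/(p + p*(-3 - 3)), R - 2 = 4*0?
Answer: 11/9 ≈ 1.2222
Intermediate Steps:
R = 2 (R = 2 + 4*0 = 2 + 0 = 2)
G(P, D) = 9 + D + P (G(P, D) = 7 + ((P + D) + 2) = 7 + ((D + P) + 2) = 7 + (2 + D + P) = 9 + D + P)
v(p) = -(4 + p)/(5*p) (v(p) = (p + 4)/(p + p*(-3 - 3)) = (4 + p)/(p + p*(-6)) = (4 + p)/(p - 6*p) = (4 + p)/((-5*p)) = (4 + p)*(-1/(5*p)) = -(4 + p)/(5*p))
G(-41, y)*v(-9) = (9 + 21 - 41)*((⅕)*(-4 - 1*(-9))/(-9)) = -11*(-1)*(-4 + 9)/(5*9) = -11*(-1)*5/(5*9) = -11*(-⅑) = 11/9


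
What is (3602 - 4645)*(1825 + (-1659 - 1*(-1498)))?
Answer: -1735552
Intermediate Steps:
(3602 - 4645)*(1825 + (-1659 - 1*(-1498))) = -1043*(1825 + (-1659 + 1498)) = -1043*(1825 - 161) = -1043*1664 = -1735552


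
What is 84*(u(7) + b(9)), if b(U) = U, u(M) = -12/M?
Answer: 612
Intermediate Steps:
84*(u(7) + b(9)) = 84*(-12/7 + 9) = 84*(51/7) = 612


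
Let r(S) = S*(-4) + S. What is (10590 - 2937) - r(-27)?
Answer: 7572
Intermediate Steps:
r(S) = -3*S (r(S) = -4*S + S = -3*S)
(10590 - 2937) - r(-27) = (10590 - 2937) - (-3)*(-27) = 7653 - 1*81 = 7653 - 81 = 7572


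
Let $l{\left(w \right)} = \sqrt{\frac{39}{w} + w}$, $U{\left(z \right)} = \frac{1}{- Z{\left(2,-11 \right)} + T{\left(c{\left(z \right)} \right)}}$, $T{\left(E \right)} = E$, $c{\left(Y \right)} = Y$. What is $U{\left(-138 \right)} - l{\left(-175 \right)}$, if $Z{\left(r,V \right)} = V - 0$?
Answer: $- \frac{1}{127} - \frac{2 i \sqrt{53662}}{35} \approx -0.007874 - 13.237 i$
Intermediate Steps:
$Z{\left(r,V \right)} = V$ ($Z{\left(r,V \right)} = V + 0 = V$)
$U{\left(z \right)} = \frac{1}{11 + z}$ ($U{\left(z \right)} = \frac{1}{\left(-1\right) \left(-11\right) + z} = \frac{1}{11 + z}$)
$l{\left(w \right)} = \sqrt{w + \frac{39}{w}}$
$U{\left(-138 \right)} - l{\left(-175 \right)} = \frac{1}{11 - 138} - \sqrt{-175 + \frac{39}{-175}} = \frac{1}{-127} - \sqrt{-175 + 39 \left(- \frac{1}{175}\right)} = - \frac{1}{127} - \sqrt{-175 - \frac{39}{175}} = - \frac{1}{127} - \sqrt{- \frac{30664}{175}} = - \frac{1}{127} - \frac{2 i \sqrt{53662}}{35}$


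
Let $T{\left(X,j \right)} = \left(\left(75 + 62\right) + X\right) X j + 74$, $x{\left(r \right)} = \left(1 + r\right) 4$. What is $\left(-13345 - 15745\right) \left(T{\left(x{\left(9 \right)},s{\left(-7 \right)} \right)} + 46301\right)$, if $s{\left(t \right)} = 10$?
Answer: $-3408620750$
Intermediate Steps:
$x{\left(r \right)} = 4 + 4 r$
$T{\left(X,j \right)} = 74 + X j \left(137 + X\right)$ ($T{\left(X,j \right)} = \left(137 + X\right) X j + 74 = X \left(137 + X\right) j + 74 = X j \left(137 + X\right) + 74 = 74 + X j \left(137 + X\right)$)
$\left(-13345 - 15745\right) \left(T{\left(x{\left(9 \right)},s{\left(-7 \right)} \right)} + 46301\right) = \left(-13345 - 15745\right) \left(\left(74 + 10 \left(4 + 4 \cdot 9\right)^{2} + 137 \left(4 + 4 \cdot 9\right) 10\right) + 46301\right) = - 29090 \left(\left(74 + 10 \left(4 + 36\right)^{2} + 137 \left(4 + 36\right) 10\right) + 46301\right) = - 29090 \left(\left(74 + 10 \cdot 40^{2} + 137 \cdot 40 \cdot 10\right) + 46301\right) = - 29090 \left(\left(74 + 10 \cdot 1600 + 54800\right) + 46301\right) = - 29090 \left(\left(74 + 16000 + 54800\right) + 46301\right) = - 29090 \left(70874 + 46301\right) = \left(-29090\right) 117175 = -3408620750$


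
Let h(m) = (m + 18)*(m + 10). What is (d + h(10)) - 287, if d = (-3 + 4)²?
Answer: 274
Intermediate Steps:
h(m) = (10 + m)*(18 + m) (h(m) = (18 + m)*(10 + m) = (10 + m)*(18 + m))
d = 1 (d = 1² = 1)
(d + h(10)) - 287 = (1 + (180 + 10² + 28*10)) - 287 = (1 + (180 + 100 + 280)) - 287 = (1 + 560) - 287 = 561 - 287 = 274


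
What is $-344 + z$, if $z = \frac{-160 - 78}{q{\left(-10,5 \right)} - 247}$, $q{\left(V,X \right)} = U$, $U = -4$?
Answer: $- \frac{86106}{251} \approx -343.05$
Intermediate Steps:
$q{\left(V,X \right)} = -4$
$z = \frac{238}{251}$ ($z = \frac{-160 - 78}{-4 - 247} = - \frac{238}{-251} = \left(-238\right) \left(- \frac{1}{251}\right) = \frac{238}{251} \approx 0.94821$)
$-344 + z = -344 + \frac{238}{251} = - \frac{86106}{251}$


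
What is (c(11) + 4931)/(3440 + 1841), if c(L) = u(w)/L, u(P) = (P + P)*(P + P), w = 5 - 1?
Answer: 54305/58091 ≈ 0.93483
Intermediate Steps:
w = 4
u(P) = 4*P² (u(P) = (2*P)*(2*P) = 4*P²)
c(L) = 64/L (c(L) = (4*4²)/L = (4*16)/L = 64/L)
(c(11) + 4931)/(3440 + 1841) = (64/11 + 4931)/(3440 + 1841) = (64*(1/11) + 4931)/5281 = (64/11 + 4931)*(1/5281) = (54305/11)*(1/5281) = 54305/58091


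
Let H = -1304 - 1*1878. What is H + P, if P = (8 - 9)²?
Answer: -3181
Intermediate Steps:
P = 1 (P = (-1)² = 1)
H = -3182 (H = -1304 - 1878 = -3182)
H + P = -3182 + 1 = -3181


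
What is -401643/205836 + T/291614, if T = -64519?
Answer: -21734175781/10004109884 ≈ -2.1725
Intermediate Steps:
-401643/205836 + T/291614 = -401643/205836 - 64519/291614 = -401643*1/205836 - 64519*1/291614 = -133881/68612 - 64519/291614 = -21734175781/10004109884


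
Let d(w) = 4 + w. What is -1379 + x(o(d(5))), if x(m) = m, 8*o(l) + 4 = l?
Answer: -11027/8 ≈ -1378.4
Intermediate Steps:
o(l) = -½ + l/8
-1379 + x(o(d(5))) = -1379 + (-½ + (4 + 5)/8) = -1379 + (-½ + (⅛)*9) = -1379 + (-½ + 9/8) = -1379 + 5/8 = -11027/8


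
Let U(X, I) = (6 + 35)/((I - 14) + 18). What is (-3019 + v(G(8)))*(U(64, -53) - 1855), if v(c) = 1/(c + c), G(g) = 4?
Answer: 274524417/49 ≈ 5.6025e+6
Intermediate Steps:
U(X, I) = 41/(4 + I) (U(X, I) = 41/((-14 + I) + 18) = 41/(4 + I))
v(c) = 1/(2*c)
(-3019 + v(G(8)))*(U(64, -53) - 1855) = (-3019 + (½)/4)*(41/(4 - 53) - 1855) = (-3019 + (½)*(¼))*(41/(-49) - 1855) = (-3019 + ⅛)*(41*(-1/49) - 1855) = -24151*(-41/49 - 1855)/8 = -24151/8*(-90936/49) = 274524417/49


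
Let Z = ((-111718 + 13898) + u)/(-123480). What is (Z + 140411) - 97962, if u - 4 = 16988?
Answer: 1310420837/30870 ≈ 42450.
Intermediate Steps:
u = 16992 (u = 4 + 16988 = 16992)
Z = 20207/30870 (Z = ((-111718 + 13898) + 16992)/(-123480) = (-97820 + 16992)*(-1/123480) = -80828*(-1/123480) = 20207/30870 ≈ 0.65458)
(Z + 140411) - 97962 = (20207/30870 + 140411) - 97962 = 4334507777/30870 - 97962 = 1310420837/30870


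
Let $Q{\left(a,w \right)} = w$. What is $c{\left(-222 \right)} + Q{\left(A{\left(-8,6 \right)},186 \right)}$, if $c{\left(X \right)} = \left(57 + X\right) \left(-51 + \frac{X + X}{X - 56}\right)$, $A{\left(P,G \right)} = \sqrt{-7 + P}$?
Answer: $\frac{1158909}{139} \approx 8337.5$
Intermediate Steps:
$c{\left(X \right)} = \left(-51 + \frac{2 X}{-56 + X}\right) \left(57 + X\right)$ ($c{\left(X \right)} = \left(57 + X\right) \left(-51 + \frac{2 X}{-56 + X}\right) = \left(-51 + \frac{2 X}{-56 + X}\right) \left(57 + X\right)$)
$c{\left(-222 \right)} + Q{\left(A{\left(-8,6 \right)},186 \right)} = \frac{7 \left(23256 - 7 \left(-222\right)^{2} + 9 \left(-222\right)\right)}{-56 - 222} + 186 = \frac{7 \left(23256 - 344988 - 1998\right)}{-278} + 186 = 7 \left(- \frac{1}{278}\right) \left(23256 - 344988 - 1998\right) + 186 = 7 \left(- \frac{1}{278}\right) \left(-323730\right) + 186 = \frac{1133055}{139} + 186 = \frac{1158909}{139}$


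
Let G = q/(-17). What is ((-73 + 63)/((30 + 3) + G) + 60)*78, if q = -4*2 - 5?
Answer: 1336530/287 ≈ 4656.9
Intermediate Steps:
q = -13 (q = -8 - 5 = -13)
G = 13/17 (G = -13/(-17) = -13*(-1/17) = 13/17 ≈ 0.76471)
((-73 + 63)/((30 + 3) + G) + 60)*78 = ((-73 + 63)/((30 + 3) + 13/17) + 60)*78 = (-10/(33 + 13/17) + 60)*78 = (-10/574/17 + 60)*78 = (-10*17/574 + 60)*78 = (-85/287 + 60)*78 = (17135/287)*78 = 1336530/287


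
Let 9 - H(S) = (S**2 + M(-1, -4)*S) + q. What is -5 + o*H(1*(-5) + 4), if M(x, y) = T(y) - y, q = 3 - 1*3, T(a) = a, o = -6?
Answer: -53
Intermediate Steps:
q = 0 (q = 3 - 3 = 0)
M(x, y) = 0 (M(x, y) = y - y = 0)
H(S) = 9 - S**2 (H(S) = 9 - ((S**2 + 0*S) + 0) = 9 - ((S**2 + 0) + 0) = 9 - (S**2 + 0) = 9 - S**2)
-5 + o*H(1*(-5) + 4) = -5 - 6*(9 - (1*(-5) + 4)**2) = -5 - 6*(9 - (-5 + 4)**2) = -5 - 6*(9 - 1*(-1)**2) = -5 - 6*(9 - 1*1) = -5 - 6*(9 - 1) = -5 - 6*8 = -5 - 48 = -53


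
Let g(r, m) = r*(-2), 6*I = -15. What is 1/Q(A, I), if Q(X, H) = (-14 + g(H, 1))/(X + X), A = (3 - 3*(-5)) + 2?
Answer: -40/9 ≈ -4.4444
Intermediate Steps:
I = -5/2 (I = (1/6)*(-15) = -5/2 ≈ -2.5000)
g(r, m) = -2*r
A = 20 (A = (3 + 15) + 2 = 18 + 2 = 20)
Q(X, H) = (-14 - 2*H)/(2*X) (Q(X, H) = (-14 - 2*H)/(X + X) = (-14 - 2*H)/((2*X)) = (-14 - 2*H)*(1/(2*X)) = (-14 - 2*H)/(2*X))
1/Q(A, I) = 1/((-7 - 1*(-5/2))/20) = 1/((-7 + 5/2)/20) = 1/((1/20)*(-9/2)) = 1/(-9/40) = -40/9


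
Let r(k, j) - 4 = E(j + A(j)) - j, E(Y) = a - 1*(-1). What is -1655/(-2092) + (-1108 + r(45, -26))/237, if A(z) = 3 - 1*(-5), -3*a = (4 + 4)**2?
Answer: -5716435/1487412 ≈ -3.8432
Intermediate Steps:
a = -64/3 (a = -(4 + 4)**2/3 = -1/3*8**2 = -1/3*64 = -64/3 ≈ -21.333)
A(z) = 8 (A(z) = 3 + 5 = 8)
E(Y) = -61/3 (E(Y) = -64/3 - 1*(-1) = -64/3 + 1 = -61/3)
r(k, j) = -49/3 - j (r(k, j) = 4 + (-61/3 - j) = -49/3 - j)
-1655/(-2092) + (-1108 + r(45, -26))/237 = -1655/(-2092) + (-1108 + (-49/3 - 1*(-26)))/237 = -1655*(-1/2092) + (-1108 + (-49/3 + 26))*(1/237) = 1655/2092 + (-1108 + 29/3)*(1/237) = 1655/2092 - 3295/3*1/237 = 1655/2092 - 3295/711 = -5716435/1487412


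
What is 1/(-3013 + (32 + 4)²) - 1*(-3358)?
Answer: 5765685/1717 ≈ 3358.0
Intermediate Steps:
1/(-3013 + (32 + 4)²) - 1*(-3358) = 1/(-3013 + 36²) + 3358 = 1/(-3013 + 1296) + 3358 = 1/(-1717) + 3358 = -1/1717 + 3358 = 5765685/1717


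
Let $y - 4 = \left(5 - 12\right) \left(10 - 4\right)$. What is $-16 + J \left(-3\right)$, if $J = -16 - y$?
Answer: $-82$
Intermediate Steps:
$y = -38$ ($y = 4 + \left(5 - 12\right) \left(10 - 4\right) = 4 - 42 = -38$)
$J = 22$ ($J = -16 - -38 = -16 + 38 = 22$)
$-16 + J \left(-3\right) = -16 + 22 \left(-3\right) = -16 - 66 = -82$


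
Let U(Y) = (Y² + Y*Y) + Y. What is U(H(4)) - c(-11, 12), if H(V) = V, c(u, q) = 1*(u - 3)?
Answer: 50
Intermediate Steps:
c(u, q) = -3 + u (c(u, q) = 1*(-3 + u) = -3 + u)
U(Y) = Y + 2*Y² (U(Y) = (Y² + Y²) + Y = 2*Y² + Y = Y + 2*Y²)
U(H(4)) - c(-11, 12) = 4*(1 + 2*4) - (-3 - 11) = 4*(1 + 8) - 1*(-14) = 4*9 + 14 = 36 + 14 = 50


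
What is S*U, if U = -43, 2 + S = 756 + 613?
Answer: -58781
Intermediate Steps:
S = 1367 (S = -2 + (756 + 613) = -2 + 1369 = 1367)
S*U = 1367*(-43) = -58781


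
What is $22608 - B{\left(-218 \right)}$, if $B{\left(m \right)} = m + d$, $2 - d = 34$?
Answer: $22858$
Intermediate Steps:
$d = -32$ ($d = 2 - 34 = -32$)
$B{\left(m \right)} = -32 + m$ ($B{\left(m \right)} = m - 32 = -32 + m$)
$22608 - B{\left(-218 \right)} = 22608 - \left(-32 - 218\right) = 22608 - -250 = 22608 + 250 = 22858$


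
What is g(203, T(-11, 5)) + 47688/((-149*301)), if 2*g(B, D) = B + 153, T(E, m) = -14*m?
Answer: 7935434/44849 ≈ 176.94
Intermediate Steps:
g(B, D) = 153/2 + B/2 (g(B, D) = (B + 153)/2 = (153 + B)/2 = 153/2 + B/2)
g(203, T(-11, 5)) + 47688/((-149*301)) = (153/2 + (½)*203) + 47688/((-149*301)) = (153/2 + 203/2) + 47688/(-44849) = 178 + 47688*(-1/44849) = 178 - 47688/44849 = 7935434/44849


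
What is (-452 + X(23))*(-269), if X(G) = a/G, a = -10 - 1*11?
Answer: 2802173/23 ≈ 1.2183e+5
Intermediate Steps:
a = -21 (a = -10 - 11 = -21)
X(G) = -21/G
(-452 + X(23))*(-269) = (-452 - 21/23)*(-269) = -10417/23*(-269) = 2802173/23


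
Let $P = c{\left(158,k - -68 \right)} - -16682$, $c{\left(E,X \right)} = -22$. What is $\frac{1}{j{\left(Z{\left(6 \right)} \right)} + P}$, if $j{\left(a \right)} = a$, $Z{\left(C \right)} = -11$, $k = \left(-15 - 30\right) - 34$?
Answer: $\frac{1}{16649} \approx 6.0064 \cdot 10^{-5}$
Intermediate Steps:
$k = -79$ ($k = -45 - 34 = -79$)
$P = 16660$ ($P = -22 - -16682 = -22 + 16682 = 16660$)
$\frac{1}{j{\left(Z{\left(6 \right)} \right)} + P} = \frac{1}{-11 + 16660} = \frac{1}{16649}$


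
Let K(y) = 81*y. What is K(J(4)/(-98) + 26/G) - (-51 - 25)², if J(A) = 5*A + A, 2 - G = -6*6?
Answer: -5344327/931 ≈ -5740.4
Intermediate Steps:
G = 38 (G = 2 - (-6)*6 = 2 - 1*(-36) = 2 + 36 = 38)
J(A) = 6*A
K(J(4)/(-98) + 26/G) - (-51 - 25)² = 81*((6*4)/(-98) + 26/38) - (-51 - 25)² = 81*(24*(-1/98) + 26*(1/38)) - 1*(-76)² = 81*(-12/49 + 13/19) - 1*5776 = 81*(409/931) - 5776 = 33129/931 - 5776 = -5344327/931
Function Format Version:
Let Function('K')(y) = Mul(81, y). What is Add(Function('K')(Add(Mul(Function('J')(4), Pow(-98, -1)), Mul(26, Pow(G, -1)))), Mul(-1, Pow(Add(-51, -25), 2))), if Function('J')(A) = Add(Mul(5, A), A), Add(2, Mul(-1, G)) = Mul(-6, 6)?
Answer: Rational(-5344327, 931) ≈ -5740.4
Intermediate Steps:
G = 38 (G = Add(2, Mul(-1, Mul(-6, 6))) = Add(2, Mul(-1, -36)) = Add(2, 36) = 38)
Function('J')(A) = Mul(6, A)
Add(Function('K')(Add(Mul(Function('J')(4), Pow(-98, -1)), Mul(26, Pow(G, -1)))), Mul(-1, Pow(Add(-51, -25), 2))) = Add(Mul(81, Add(Mul(Mul(6, 4), Pow(-98, -1)), Mul(26, Pow(38, -1)))), Mul(-1, Pow(Add(-51, -25), 2))) = Add(Mul(81, Add(Mul(24, Rational(-1, 98)), Mul(26, Rational(1, 38)))), Mul(-1, Pow(-76, 2))) = Add(Mul(81, Add(Rational(-12, 49), Rational(13, 19))), Mul(-1, 5776)) = Add(Mul(81, Rational(409, 931)), -5776) = Add(Rational(33129, 931), -5776) = Rational(-5344327, 931)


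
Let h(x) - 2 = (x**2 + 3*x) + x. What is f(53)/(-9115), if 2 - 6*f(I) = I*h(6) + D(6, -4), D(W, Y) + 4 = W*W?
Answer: 1658/27345 ≈ 0.060633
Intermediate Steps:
D(W, Y) = -4 + W**2 (D(W, Y) = -4 + W*W = -4 + W**2)
h(x) = 2 + x**2 + 4*x (h(x) = 2 + ((x**2 + 3*x) + x) = 2 + (x**2 + 4*x) = 2 + x**2 + 4*x)
f(I) = -5 - 31*I/3 (f(I) = 1/3 - (I*(2 + 6**2 + 4*6) + (-4 + 6**2))/6 = 1/3 - (I*(2 + 36 + 24) + (-4 + 36))/6 = 1/3 - (I*62 + 32)/6 = 1/3 - (62*I + 32)/6 = 1/3 - (32 + 62*I)/6 = 1/3 + (-16/3 - 31*I/3) = -5 - 31*I/3)
f(53)/(-9115) = (-5 - 31/3*53)/(-9115) = (-5 - 1643/3)*(-1/9115) = -1658/3*(-1/9115) = 1658/27345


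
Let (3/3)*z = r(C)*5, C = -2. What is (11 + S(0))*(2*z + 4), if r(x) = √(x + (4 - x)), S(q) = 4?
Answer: 360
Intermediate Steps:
r(x) = 2 (r(x) = √4 = 2)
z = 10 (z = 2*5 = 10)
(11 + S(0))*(2*z + 4) = (11 + 4)*(2*10 + 4) = 15*(20 + 4) = 15*24 = 360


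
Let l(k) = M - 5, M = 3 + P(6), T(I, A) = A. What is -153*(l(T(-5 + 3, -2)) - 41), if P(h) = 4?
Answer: 5967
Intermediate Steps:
M = 7 (M = 3 + 4 = 7)
l(k) = 2 (l(k) = 7 - 5 = 2)
-153*(l(T(-5 + 3, -2)) - 41) = -153*(2 - 41) = -153*(-39) = 5967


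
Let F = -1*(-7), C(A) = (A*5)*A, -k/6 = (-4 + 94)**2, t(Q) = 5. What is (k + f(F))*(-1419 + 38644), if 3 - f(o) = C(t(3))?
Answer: -1813676450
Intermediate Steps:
k = -48600 (k = -6*(-4 + 94)**2 = -6*90**2 = -6*8100 = -48600)
C(A) = 5*A**2 (C(A) = (5*A)*A = 5*A**2)
F = 7
f(o) = -122 (f(o) = 3 - 5*5**2 = 3 - 5*25 = 3 - 1*125 = 3 - 125 = -122)
(k + f(F))*(-1419 + 38644) = (-48600 - 122)*(-1419 + 38644) = -48722*37225 = -1813676450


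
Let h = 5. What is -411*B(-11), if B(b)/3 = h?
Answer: -6165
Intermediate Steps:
B(b) = 15 (B(b) = 3*5 = 15)
-411*B(-11) = -411*15 = -6165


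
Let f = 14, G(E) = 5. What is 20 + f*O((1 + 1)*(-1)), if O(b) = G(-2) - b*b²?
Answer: 202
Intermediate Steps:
O(b) = 5 - b³ (O(b) = 5 - b*b² = 5 - b³)
20 + f*O((1 + 1)*(-1)) = 20 + 14*(5 - ((1 + 1)*(-1))³) = 20 + 14*(5 - (2*(-1))³) = 20 + 14*(5 - 1*(-2)³) = 20 + 14*(5 - 1*(-8)) = 20 + 14*(5 + 8) = 20 + 14*13 = 20 + 182 = 202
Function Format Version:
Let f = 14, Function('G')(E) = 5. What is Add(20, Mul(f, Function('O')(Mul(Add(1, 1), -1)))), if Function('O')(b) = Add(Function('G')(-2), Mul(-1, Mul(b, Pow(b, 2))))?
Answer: 202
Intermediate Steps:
Function('O')(b) = Add(5, Mul(-1, Pow(b, 3))) (Function('O')(b) = Add(5, Mul(-1, Mul(b, Pow(b, 2)))) = Add(5, Mul(-1, Pow(b, 3))))
Add(20, Mul(f, Function('O')(Mul(Add(1, 1), -1)))) = Add(20, Mul(14, Add(5, Mul(-1, Pow(Mul(Add(1, 1), -1), 3))))) = Add(20, Mul(14, Add(5, Mul(-1, Pow(Mul(2, -1), 3))))) = Add(20, Mul(14, Add(5, Mul(-1, Pow(-2, 3))))) = Add(20, Mul(14, Add(5, Mul(-1, -8)))) = Add(20, Mul(14, Add(5, 8))) = Add(20, Mul(14, 13)) = Add(20, 182) = 202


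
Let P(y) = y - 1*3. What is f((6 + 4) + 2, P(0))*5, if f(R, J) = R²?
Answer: 720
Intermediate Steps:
P(y) = -3 + y (P(y) = y - 3 = -3 + y)
f((6 + 4) + 2, P(0))*5 = ((6 + 4) + 2)²*5 = (10 + 2)²*5 = 12²*5 = 144*5 = 720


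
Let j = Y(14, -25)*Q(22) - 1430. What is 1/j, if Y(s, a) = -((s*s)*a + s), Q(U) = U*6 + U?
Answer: 1/751014 ≈ 1.3315e-6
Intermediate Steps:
Q(U) = 7*U (Q(U) = 6*U + U = 7*U)
Y(s, a) = -s - a*s² (Y(s, a) = -(s²*a + s) = -(a*s² + s) = -(s + a*s²) = -s - a*s²)
j = 751014 (j = (-1*14*(1 - 25*14))*(7*22) - 1430 = -1*14*(1 - 350)*154 - 1430 = -1*14*(-349)*154 - 1430 = 4886*154 - 1430 = 752444 - 1430 = 751014)
1/j = 1/751014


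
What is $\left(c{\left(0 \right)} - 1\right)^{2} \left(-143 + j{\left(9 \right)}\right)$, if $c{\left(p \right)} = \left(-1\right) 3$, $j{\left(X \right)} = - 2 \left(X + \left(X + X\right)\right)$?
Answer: $-3152$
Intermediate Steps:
$j{\left(X \right)} = - 6 X$ ($j{\left(X \right)} = - 2 \left(X + 2 X\right) = - 2 \cdot 3 X = - 6 X$)
$c{\left(p \right)} = -3$
$\left(c{\left(0 \right)} - 1\right)^{2} \left(-143 + j{\left(9 \right)}\right) = \left(-3 - 1\right)^{2} \left(-143 - 54\right) = \left(-4\right)^{2} \left(-143 - 54\right) = 16 \left(-197\right) = -3152$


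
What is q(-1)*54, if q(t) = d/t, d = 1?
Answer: -54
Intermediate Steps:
q(t) = 1/t
q(-1)*54 = 54/(-1) = -1*54 = -54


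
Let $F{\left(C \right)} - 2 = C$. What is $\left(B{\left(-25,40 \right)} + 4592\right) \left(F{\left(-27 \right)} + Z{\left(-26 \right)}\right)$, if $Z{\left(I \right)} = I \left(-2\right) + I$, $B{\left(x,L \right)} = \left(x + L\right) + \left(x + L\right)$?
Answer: $4622$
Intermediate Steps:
$B{\left(x,L \right)} = 2 L + 2 x$ ($B{\left(x,L \right)} = \left(L + x\right) + \left(L + x\right) = 2 L + 2 x$)
$Z{\left(I \right)} = - I$ ($Z{\left(I \right)} = - 2 I + I = - I$)
$F{\left(C \right)} = 2 + C$
$\left(B{\left(-25,40 \right)} + 4592\right) \left(F{\left(-27 \right)} + Z{\left(-26 \right)}\right) = \left(\left(2 \cdot 40 + 2 \left(-25\right)\right) + 4592\right) \left(\left(2 - 27\right) - -26\right) = \left(\left(80 - 50\right) + 4592\right) \left(-25 + 26\right) = \left(30 + 4592\right) 1 = 4622 \cdot 1 = 4622$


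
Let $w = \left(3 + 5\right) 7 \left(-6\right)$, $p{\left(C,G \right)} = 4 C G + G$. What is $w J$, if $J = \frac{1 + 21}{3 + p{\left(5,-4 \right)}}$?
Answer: $\frac{2464}{27} \approx 91.259$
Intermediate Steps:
$p{\left(C,G \right)} = G + 4 C G$ ($p{\left(C,G \right)} = 4 C G + G = G + 4 C G$)
$J = - \frac{22}{81}$ ($J = \frac{1 + 21}{3 - 4 \left(1 + 4 \cdot 5\right)} = \frac{22}{3 - 4 \left(1 + 20\right)} = \frac{22}{3 - 84} = \frac{22}{-81} = 22 \left(- \frac{1}{81}\right) = - \frac{22}{81} \approx -0.27161$)
$w = -336$ ($w = 8 \cdot 7 \left(-6\right) = 56 \left(-6\right) = -336$)
$w J = \left(-336\right) \left(- \frac{22}{81}\right) = \frac{2464}{27}$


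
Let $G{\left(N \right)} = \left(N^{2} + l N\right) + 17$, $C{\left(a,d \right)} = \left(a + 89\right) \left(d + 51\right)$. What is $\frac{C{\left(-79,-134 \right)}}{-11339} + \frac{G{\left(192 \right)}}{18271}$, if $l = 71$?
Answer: $\frac{587931837}{207174869} \approx 2.8379$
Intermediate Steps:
$C{\left(a,d \right)} = \left(51 + d\right) \left(89 + a\right)$ ($C{\left(a,d \right)} = \left(89 + a\right) \left(51 + d\right) = \left(51 + d\right) \left(89 + a\right)$)
$G{\left(N \right)} = 17 + N^{2} + 71 N$ ($G{\left(N \right)} = \left(N^{2} + 71 N\right) + 17 = 17 + N^{2} + 71 N$)
$\frac{C{\left(-79,-134 \right)}}{-11339} + \frac{G{\left(192 \right)}}{18271} = \frac{4539 + 51 \left(-79\right) + 89 \left(-134\right) - -10586}{-11339} + \frac{17 + 192^{2} + 71 \cdot 192}{18271} = \left(4539 - 4029 - 11926 + 10586\right) \left(- \frac{1}{11339}\right) + \left(17 + 36864 + 13632\right) \frac{1}{18271} = \left(-830\right) \left(- \frac{1}{11339}\right) + 50513 \cdot \frac{1}{18271} = \frac{830}{11339} + \frac{50513}{18271} = \frac{587931837}{207174869}$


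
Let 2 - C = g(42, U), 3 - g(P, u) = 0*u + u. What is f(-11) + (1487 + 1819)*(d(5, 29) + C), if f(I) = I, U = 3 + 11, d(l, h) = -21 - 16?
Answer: -79355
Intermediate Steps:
d(l, h) = -37
U = 14
g(P, u) = 3 - u (g(P, u) = 3 - (0*u + u) = 3 - (0 + u) = 3 - u)
C = 13 (C = 2 - (3 - 1*14) = 2 - (3 - 14) = 2 - 1*(-11) = 2 + 11 = 13)
f(-11) + (1487 + 1819)*(d(5, 29) + C) = -11 + (1487 + 1819)*(-37 + 13) = -11 + 3306*(-24) = -11 - 79344 = -79355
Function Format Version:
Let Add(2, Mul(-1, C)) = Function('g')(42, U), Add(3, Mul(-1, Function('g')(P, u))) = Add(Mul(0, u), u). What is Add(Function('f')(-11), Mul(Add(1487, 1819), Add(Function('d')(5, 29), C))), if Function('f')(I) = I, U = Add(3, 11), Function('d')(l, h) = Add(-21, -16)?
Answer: -79355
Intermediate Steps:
Function('d')(l, h) = -37
U = 14
Function('g')(P, u) = Add(3, Mul(-1, u)) (Function('g')(P, u) = Add(3, Mul(-1, Add(Mul(0, u), u))) = Add(3, Mul(-1, Add(0, u))) = Add(3, Mul(-1, u)))
C = 13 (C = Add(2, Mul(-1, Add(3, Mul(-1, 14)))) = Add(2, Mul(-1, Add(3, -14))) = Add(2, Mul(-1, -11)) = Add(2, 11) = 13)
Add(Function('f')(-11), Mul(Add(1487, 1819), Add(Function('d')(5, 29), C))) = Add(-11, Mul(Add(1487, 1819), Add(-37, 13))) = Add(-11, Mul(3306, -24)) = Add(-11, -79344) = -79355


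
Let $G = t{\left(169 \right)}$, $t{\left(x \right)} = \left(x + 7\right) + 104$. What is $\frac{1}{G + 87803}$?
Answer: $\frac{1}{88083} \approx 1.1353 \cdot 10^{-5}$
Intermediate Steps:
$t{\left(x \right)} = 111 + x$ ($t{\left(x \right)} = \left(7 + x\right) + 104 = 111 + x$)
$G = 280$ ($G = 111 + 169 = 280$)
$\frac{1}{G + 87803} = \frac{1}{280 + 87803} = \frac{1}{88083}$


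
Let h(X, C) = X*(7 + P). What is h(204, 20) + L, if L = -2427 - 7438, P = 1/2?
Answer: -8335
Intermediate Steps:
P = 1/2 ≈ 0.50000
h(X, C) = 15*X/2 (h(X, C) = X*(7 + 1/2) = X*(15/2) = 15*X/2)
L = -9865
h(204, 20) + L = (15/2)*204 - 9865 = 1530 - 9865 = -8335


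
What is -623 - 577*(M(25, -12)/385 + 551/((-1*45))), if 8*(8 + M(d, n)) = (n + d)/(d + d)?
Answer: 8945223691/1386000 ≈ 6454.0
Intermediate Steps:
M(d, n) = -8 + (d + n)/(16*d) (M(d, n) = -8 + ((n + d)/(d + d))/8 = -8 + ((d + n)/((2*d)))/8 = -8 + ((d + n)*(1/(2*d)))/8 = -8 + ((d + n)/(2*d))/8 = -8 + (d + n)/(16*d))
-623 - 577*(M(25, -12)/385 + 551/((-1*45))) = -623 - 577*(((1/16)*(-12 - 127*25)/25)/385 + 551/((-1*45))) = -623 - 577*(((1/16)*(1/25)*(-12 - 3175))*(1/385) + 551/(-45)) = -623 - 577*(((1/16)*(1/25)*(-3187))*(1/385) + 551*(-1/45)) = -623 - 577*(-3187/400*1/385 - 551/45) = -623 - 577*(-3187/154000 - 551/45) = -623 - 577*(-16999483/1386000) = -623 + 9808701691/1386000 = 8945223691/1386000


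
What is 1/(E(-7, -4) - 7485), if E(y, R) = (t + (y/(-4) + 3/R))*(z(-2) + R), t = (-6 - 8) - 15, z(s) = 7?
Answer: -1/7569 ≈ -0.00013212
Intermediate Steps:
t = -29 (t = -14 - 15 = -29)
E(y, R) = (7 + R)*(-29 + 3/R - y/4) (E(y, R) = (-29 + (y/(-4) + 3/R))*(7 + R) = (-29 + (y*(-¼) + 3/R))*(7 + R) = (-29 + (-y/4 + 3/R))*(7 + R) = (-29 + (3/R - y/4))*(7 + R) = (-29 + 3/R - y/4)*(7 + R) = (7 + R)*(-29 + 3/R - y/4))
1/(E(-7, -4) - 7485) = 1/((¼)*(84 - 1*(-4)*(800 + 7*(-7) + 116*(-4) - 4*(-7)))/(-4) - 7485) = 1/((¼)*(-¼)*(84 - 1*(-4)*(800 - 49 - 464 + 28)) - 7485) = 1/((¼)*(-¼)*(84 - 1*(-4)*315) - 7485) = 1/((¼)*(-¼)*(84 + 1260) - 7485) = 1/((¼)*(-¼)*1344 - 7485) = 1/(-84 - 7485) = 1/(-7569) = -1/7569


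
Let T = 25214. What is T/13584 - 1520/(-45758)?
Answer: 293597473/155394168 ≈ 1.8894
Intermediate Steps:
T/13584 - 1520/(-45758) = 25214/13584 - 1520/(-45758) = 25214*(1/13584) - 1520*(-1/45758) = 12607/6792 + 760/22879 = 293597473/155394168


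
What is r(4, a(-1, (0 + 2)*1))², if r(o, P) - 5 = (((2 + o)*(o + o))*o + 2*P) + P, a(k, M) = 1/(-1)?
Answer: 37636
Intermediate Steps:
a(k, M) = -1
r(o, P) = 5 + 3*P + 2*o²*(2 + o) (r(o, P) = 5 + ((((2 + o)*(o + o))*o + 2*P) + P) = 5 + ((((2 + o)*(2*o))*o + 2*P) + P) = 5 + (((2*o*(2 + o))*o + 2*P) + P) = 5 + ((2*o²*(2 + o) + 2*P) + P) = 5 + ((2*P + 2*o²*(2 + o)) + P) = 5 + (3*P + 2*o²*(2 + o)) = 5 + 3*P + 2*o²*(2 + o))
r(4, a(-1, (0 + 2)*1))² = (5 + 2*4³ + 3*(-1) + 4*4²)² = (5 + 2*64 - 3 + 4*16)² = (5 + 128 - 3 + 64)² = 194² = 37636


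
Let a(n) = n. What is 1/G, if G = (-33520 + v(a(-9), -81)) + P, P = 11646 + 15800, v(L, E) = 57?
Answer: -1/6017 ≈ -0.00016620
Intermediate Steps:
P = 27446
G = -6017 (G = (-33520 + 57) + 27446 = -33463 + 27446 = -6017)
1/G = 1/(-6017) = -1/6017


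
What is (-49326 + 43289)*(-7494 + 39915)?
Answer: -195725577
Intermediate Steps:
(-49326 + 43289)*(-7494 + 39915) = -6037*32421 = -195725577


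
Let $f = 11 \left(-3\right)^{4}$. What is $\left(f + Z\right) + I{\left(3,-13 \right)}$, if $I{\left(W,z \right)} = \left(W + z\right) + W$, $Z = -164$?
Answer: $720$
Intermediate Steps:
$I{\left(W,z \right)} = z + 2 W$
$f = 891$ ($f = 11 \cdot 81 = 891$)
$\left(f + Z\right) + I{\left(3,-13 \right)} = \left(891 - 164\right) + \left(-13 + 2 \cdot 3\right) = 727 + \left(-13 + 6\right) = 727 - 7 = 720$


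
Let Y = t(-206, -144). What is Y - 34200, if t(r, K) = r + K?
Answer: -34550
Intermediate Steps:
t(r, K) = K + r
Y = -350 (Y = -144 - 206 = -350)
Y - 34200 = -350 - 34200 = -34550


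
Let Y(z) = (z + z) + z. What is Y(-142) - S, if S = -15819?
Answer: 15393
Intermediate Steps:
Y(z) = 3*z (Y(z) = 2*z + z = 3*z)
Y(-142) - S = 3*(-142) - 1*(-15819) = -426 + 15819 = 15393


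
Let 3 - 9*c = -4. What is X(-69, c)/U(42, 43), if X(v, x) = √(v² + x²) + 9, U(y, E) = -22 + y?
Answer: 9/20 + √385690/180 ≈ 3.9002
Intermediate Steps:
c = 7/9 (c = ⅓ - ⅑*(-4) = ⅓ + 4/9 = 7/9 ≈ 0.77778)
X(v, x) = 9 + √(v² + x²)
X(-69, c)/U(42, 43) = (9 + √((-69)² + (7/9)²))/(-22 + 42) = (9 + √(4761 + 49/81))/20 = (9 + √(385690/81))*(1/20) = (9 + √385690/9)*(1/20) = 9/20 + √385690/180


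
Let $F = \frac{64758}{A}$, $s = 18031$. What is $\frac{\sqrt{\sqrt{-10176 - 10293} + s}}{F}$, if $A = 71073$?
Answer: $\frac{23691 \sqrt{18031 + i \sqrt{20469}}}{21586} \approx 147.38 + 0.58468 i$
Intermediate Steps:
$F = \frac{21586}{23691}$ ($F = \frac{64758}{71073} = 64758 \cdot \frac{1}{71073} = \frac{21586}{23691} \approx 0.91115$)
$\frac{\sqrt{\sqrt{-10176 - 10293} + s}}{F} = \frac{\sqrt{\sqrt{-10176 - 10293} + 18031}}{\frac{21586}{23691}} = \sqrt{\sqrt{-20469} + 18031} \cdot \frac{23691}{21586} = \sqrt{i \sqrt{20469} + 18031} \cdot \frac{23691}{21586} = \sqrt{18031 + i \sqrt{20469}} \cdot \frac{23691}{21586} = \frac{23691 \sqrt{18031 + i \sqrt{20469}}}{21586}$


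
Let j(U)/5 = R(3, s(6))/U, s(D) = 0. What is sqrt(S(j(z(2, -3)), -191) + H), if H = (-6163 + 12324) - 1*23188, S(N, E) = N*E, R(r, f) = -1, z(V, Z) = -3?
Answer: 2*I*sqrt(39027)/3 ≈ 131.7*I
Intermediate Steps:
j(U) = -5/U (j(U) = 5*(-1/U) = -5/U)
S(N, E) = E*N
H = -17027 (H = 6161 - 23188 = -17027)
sqrt(S(j(z(2, -3)), -191) + H) = sqrt(-(-955)/(-3) - 17027) = sqrt(-(-955)*(-1)/3 - 17027) = sqrt(-191*5/3 - 17027) = sqrt(-955/3 - 17027) = sqrt(-52036/3) = 2*I*sqrt(39027)/3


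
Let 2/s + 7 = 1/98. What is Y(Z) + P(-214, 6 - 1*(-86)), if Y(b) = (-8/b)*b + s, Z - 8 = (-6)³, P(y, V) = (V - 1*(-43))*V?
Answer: 8502024/685 ≈ 12412.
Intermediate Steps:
P(y, V) = V*(43 + V) (P(y, V) = (V + 43)*V = (43 + V)*V = V*(43 + V))
Z = -208 (Z = 8 + (-6)³ = 8 - 216 = -208)
s = -196/685 (s = 2/(-7 + 1/98) = 2/(-685/98) = 2*(-98/685) = -196/685 ≈ -0.28613)
Y(b) = -5676/685 (Y(b) = (-8/b)*b - 196/685 = -8 - 196/685 = -5676/685)
Y(Z) + P(-214, 6 - 1*(-86)) = -5676/685 + (6 - 1*(-86))*(43 + (6 - 1*(-86))) = -5676/685 + (6 + 86)*(43 + (6 + 86)) = -5676/685 + 92*(43 + 92) = -5676/685 + 92*135 = -5676/685 + 12420 = 8502024/685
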